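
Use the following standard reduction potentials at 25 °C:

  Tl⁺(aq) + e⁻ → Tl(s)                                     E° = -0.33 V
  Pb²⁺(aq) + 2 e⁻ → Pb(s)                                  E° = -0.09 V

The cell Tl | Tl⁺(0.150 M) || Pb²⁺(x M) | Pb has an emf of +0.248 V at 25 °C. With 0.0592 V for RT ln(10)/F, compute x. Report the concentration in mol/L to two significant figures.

Pb²⁺/Pb is the cathode, Tl⁺/Tl the anode: E°cell = +0.24 V, n = 2.
Overall reaction: Pb²⁺(aq) + 2 Tl(s) → Pb(s) + 2 Tl⁺(aq); Q = [Tl⁺]^2/[Pb²⁺]^1.
From E = E° − (0.0592/n) log Q: log Q = (E° − E)·n/0.0592 = (+0.24 − (+0.248))·2/0.0592 = -0.2703.
So 1·log[Pb²⁺] = 2·log(0.15) − log Q = -1.6478 − (-0.2703) = -1.3775; [Pb²⁺] = 10^(-1.3775) ≈ 0.042 M.

0.042 M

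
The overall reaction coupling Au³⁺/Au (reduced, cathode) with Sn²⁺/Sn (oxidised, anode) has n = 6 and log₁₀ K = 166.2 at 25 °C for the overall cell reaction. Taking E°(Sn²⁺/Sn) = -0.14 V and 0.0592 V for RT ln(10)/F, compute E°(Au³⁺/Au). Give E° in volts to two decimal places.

E°cell = (0.0592/n)·log K = (0.0592/6)(166.2) = +1.640 V.
Since Au³⁺/Au is the cathode and Sn²⁺/Sn the anode, E°cell = E°(Au³⁺/Au) − E°(Sn²⁺/Sn).
So E°(Au³⁺/Au) = E°cell + E°(Sn²⁺/Sn) = +1.640 + (-0.14) = +1.50 V.

+1.50 V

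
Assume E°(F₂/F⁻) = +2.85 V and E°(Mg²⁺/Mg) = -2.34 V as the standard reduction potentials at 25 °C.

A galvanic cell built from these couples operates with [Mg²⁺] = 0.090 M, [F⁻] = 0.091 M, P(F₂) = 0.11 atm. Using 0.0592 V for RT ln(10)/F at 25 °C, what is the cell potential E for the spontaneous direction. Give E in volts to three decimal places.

+5.254 V

F₂/F⁻ is the cathode (higher E°), Mg²⁺/Mg the anode: E°cell = +2.85 − (-2.34) = +5.19 V, n = 2.
Overall: F₂(g) + Mg(s) → 2 F⁻(aq) + Mg²⁺(aq)
Q = [F⁻]^2·[Mg²⁺] / (P(F₂)); log Q = -2.169.
E = E° − (0.0592/n) log Q = +5.19 − (0.0592/2)(-2.169) = +5.254 V.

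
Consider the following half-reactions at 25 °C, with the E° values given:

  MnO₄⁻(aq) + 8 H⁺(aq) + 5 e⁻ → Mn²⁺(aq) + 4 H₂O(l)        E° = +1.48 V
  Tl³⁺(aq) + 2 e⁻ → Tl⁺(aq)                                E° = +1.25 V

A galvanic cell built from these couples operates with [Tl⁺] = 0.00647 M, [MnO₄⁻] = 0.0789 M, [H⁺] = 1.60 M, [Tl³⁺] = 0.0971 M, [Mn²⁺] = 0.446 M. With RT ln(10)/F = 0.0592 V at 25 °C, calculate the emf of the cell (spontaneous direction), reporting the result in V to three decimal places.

+0.206 V

MnO₄⁻/Mn²⁺ is the cathode (higher E°), Tl³⁺/Tl⁺ the anode: E°cell = +1.48 − (+1.25) = +0.23 V, n = 10.
Overall: 2 MnO₄⁻(aq) + 16 H⁺(aq) + 5 Tl⁺(aq) → 2 Mn²⁺(aq) + 8 H₂O(l) + 5 Tl³⁺(aq)
Q = [Mn²⁺]^2·[Tl³⁺]^5 / ([MnO₄⁻]^2·[H⁺]^16·[Tl⁺]^5); log Q = 4.120.
E = E° − (0.0592/n) log Q = +0.23 − (0.0592/10)(4.120) = +0.206 V.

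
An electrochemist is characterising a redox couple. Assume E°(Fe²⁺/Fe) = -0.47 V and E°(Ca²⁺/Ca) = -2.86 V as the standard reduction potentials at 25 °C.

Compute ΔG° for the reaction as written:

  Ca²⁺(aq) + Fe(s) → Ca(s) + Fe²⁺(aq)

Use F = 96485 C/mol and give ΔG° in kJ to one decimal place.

+461.2 kJ

As written, Ca²⁺/Ca is reduced (cathode) and Fe²⁺/Fe is oxidised (anode), so E°cell = (-2.86) − (-0.47) = -2.39 V.
Balancing electrons gives n = 2.
ΔG° = −nFE° = −(2)(96485)(-2.39) = 461,198 J = +461.2 kJ.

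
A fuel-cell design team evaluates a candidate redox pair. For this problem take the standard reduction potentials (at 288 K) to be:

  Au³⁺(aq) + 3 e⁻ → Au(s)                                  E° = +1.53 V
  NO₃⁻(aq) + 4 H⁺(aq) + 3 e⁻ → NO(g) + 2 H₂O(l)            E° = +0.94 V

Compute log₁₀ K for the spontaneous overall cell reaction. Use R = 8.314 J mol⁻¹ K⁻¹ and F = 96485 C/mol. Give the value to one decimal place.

31.0

Cathode: Au³⁺/Au; anode: NO₃⁻/NO. E°cell = (+1.53) − (+0.94) = +0.59 V, with n = 3.
ΔG° = −nFE° = −RT ln K, so ln K = nFE°/(RT) = (3)(96485)(+0.59) / ((8.314)(288)) = 71.323.
log₁₀ K = 71.323 / ln 10 = 31.0.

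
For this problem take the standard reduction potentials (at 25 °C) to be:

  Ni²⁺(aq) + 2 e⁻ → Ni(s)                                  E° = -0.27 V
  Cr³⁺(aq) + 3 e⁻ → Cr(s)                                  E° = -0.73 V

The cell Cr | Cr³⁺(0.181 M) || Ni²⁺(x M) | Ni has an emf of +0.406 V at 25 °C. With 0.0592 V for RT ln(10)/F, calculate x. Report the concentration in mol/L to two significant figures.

Ni²⁺/Ni is the cathode, Cr³⁺/Cr the anode: E°cell = +0.46 V, n = 6.
Overall reaction: 3 Ni²⁺(aq) + 2 Cr(s) → 3 Ni(s) + 2 Cr³⁺(aq); Q = [Cr³⁺]^2/[Ni²⁺]^3.
From E = E° − (0.0592/n) log Q: log Q = (E° − E)·n/0.0592 = (+0.46 − (+0.406))·6/0.0592 = 5.4730.
So 3·log[Ni²⁺] = 2·log(0.181) − log Q = -1.4846 − (5.4730) = -6.9576; log[Ni²⁺] = -6.9576 / 3 = -2.3192; [Ni²⁺] = 10^(-2.3192) ≈ 0.0048 M.

0.0048 M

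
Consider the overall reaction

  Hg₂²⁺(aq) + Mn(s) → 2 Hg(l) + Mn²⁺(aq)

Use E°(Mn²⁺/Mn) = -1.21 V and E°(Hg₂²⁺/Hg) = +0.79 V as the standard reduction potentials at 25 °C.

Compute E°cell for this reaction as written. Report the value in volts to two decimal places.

The Hg₂²⁺/Hg couple has the higher reduction potential, so it is the cathode; Mn²⁺/Mn is oxidised at the anode.
E°cell = E°(cathode) − E°(anode) = (+0.79) − (-1.21) = +2.00 V.

+2.00 V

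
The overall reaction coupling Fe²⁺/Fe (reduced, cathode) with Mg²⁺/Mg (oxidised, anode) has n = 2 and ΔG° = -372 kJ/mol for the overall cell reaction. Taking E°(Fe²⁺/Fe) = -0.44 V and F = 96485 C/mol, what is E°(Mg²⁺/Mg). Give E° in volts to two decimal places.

E°cell = −ΔG°/(nF) = −(-372×10³)/((2)(96485)) = +1.928 V.
Since Fe²⁺/Fe is the cathode and Mg²⁺/Mg the anode, E°cell = E°(Fe²⁺/Fe) − E°(Mg²⁺/Mg).
So E°(Mg²⁺/Mg) = E°(Fe²⁺/Fe) − E°cell = (-0.44) − (+1.928) = -2.37 V.

-2.37 V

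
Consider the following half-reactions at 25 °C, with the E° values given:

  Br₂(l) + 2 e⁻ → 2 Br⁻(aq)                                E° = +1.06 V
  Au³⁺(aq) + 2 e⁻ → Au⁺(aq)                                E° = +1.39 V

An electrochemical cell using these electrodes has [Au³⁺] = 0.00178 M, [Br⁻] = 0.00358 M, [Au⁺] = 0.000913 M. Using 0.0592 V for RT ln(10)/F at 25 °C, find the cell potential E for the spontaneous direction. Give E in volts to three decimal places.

Au³⁺/Au⁺ is the cathode (higher E°), Br₂/Br⁻ the anode: E°cell = +1.39 − (+1.06) = +0.33 V, n = 2.
Overall: Au³⁺(aq) + 2 Br⁻(aq) → Au⁺(aq) + Br₂(l)
Q = [Au⁺] / ([Au³⁺]·[Br⁻]^2); log Q = 4.602.
E = E° − (0.0592/n) log Q = +0.33 − (0.0592/2)(4.602) = +0.194 V.

+0.194 V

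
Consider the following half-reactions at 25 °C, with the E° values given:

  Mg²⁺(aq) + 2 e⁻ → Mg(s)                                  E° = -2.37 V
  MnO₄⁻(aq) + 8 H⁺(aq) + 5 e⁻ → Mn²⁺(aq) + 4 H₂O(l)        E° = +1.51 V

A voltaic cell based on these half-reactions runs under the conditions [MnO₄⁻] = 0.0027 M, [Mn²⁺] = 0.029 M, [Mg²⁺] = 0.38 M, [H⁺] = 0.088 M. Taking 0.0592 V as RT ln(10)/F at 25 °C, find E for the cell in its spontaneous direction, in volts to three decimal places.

+3.780 V

MnO₄⁻/Mn²⁺ is the cathode (higher E°), Mg²⁺/Mg the anode: E°cell = +1.51 − (-2.37) = +3.88 V, n = 10.
Overall: 2 MnO₄⁻(aq) + 16 H⁺(aq) + 5 Mg(s) → 2 Mn²⁺(aq) + 8 H₂O(l) + 5 Mg²⁺(aq)
Q = [Mn²⁺]^2·[Mg²⁺]^5 / ([MnO₄⁻]^2·[H⁺]^16); log Q = 16.849.
E = E° − (0.0592/n) log Q = +3.88 − (0.0592/10)(16.849) = +3.780 V.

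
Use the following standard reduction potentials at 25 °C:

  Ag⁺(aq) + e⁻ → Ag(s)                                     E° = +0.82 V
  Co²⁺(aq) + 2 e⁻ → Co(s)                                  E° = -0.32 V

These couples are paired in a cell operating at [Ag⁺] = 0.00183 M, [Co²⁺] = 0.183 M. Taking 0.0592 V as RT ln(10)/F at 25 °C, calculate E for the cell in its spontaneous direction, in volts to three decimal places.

+1.000 V

Ag⁺/Ag is the cathode (higher E°), Co²⁺/Co the anode: E°cell = +0.82 − (-0.32) = +1.14 V, n = 2.
Overall: 2 Ag⁺(aq) + Co(s) → 2 Ag(s) + Co²⁺(aq)
Q = [Co²⁺] / ([Ag⁺]^2); log Q = 4.738.
E = E° − (0.0592/n) log Q = +1.14 − (0.0592/2)(4.738) = +1.000 V.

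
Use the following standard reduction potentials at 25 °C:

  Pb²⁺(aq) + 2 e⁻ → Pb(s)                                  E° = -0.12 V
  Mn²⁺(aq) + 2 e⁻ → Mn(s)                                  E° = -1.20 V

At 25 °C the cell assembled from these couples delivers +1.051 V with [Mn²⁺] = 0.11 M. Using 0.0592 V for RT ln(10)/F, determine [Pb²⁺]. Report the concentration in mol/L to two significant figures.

0.012 M

Pb²⁺/Pb is the cathode, Mn²⁺/Mn the anode: E°cell = +1.08 V, n = 2.
Overall reaction: Pb²⁺(aq) + Mn(s) → Pb(s) + Mn²⁺(aq); Q = [Mn²⁺]^1/[Pb²⁺]^1.
From E = E° − (0.0592/n) log Q: log Q = (E° − E)·n/0.0592 = (+1.08 − (+1.051))·2/0.0592 = 0.9797.
So 1·log[Pb²⁺] = 1·log(0.11) − log Q = -0.9586 − (0.9797) = -1.9383; [Pb²⁺] = 10^(-1.9383) ≈ 0.012 M.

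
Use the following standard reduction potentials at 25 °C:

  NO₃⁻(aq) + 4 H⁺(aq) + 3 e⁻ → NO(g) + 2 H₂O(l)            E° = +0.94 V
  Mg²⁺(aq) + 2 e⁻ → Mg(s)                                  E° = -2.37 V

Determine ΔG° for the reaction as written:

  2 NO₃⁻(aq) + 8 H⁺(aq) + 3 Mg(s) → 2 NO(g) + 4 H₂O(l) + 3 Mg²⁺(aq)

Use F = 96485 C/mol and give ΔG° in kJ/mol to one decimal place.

-1916.2 kJ/mol

As written, NO₃⁻/NO is reduced (cathode) and Mg²⁺/Mg is oxidised (anode), so E°cell = (+0.94) − (-2.37) = +3.31 V.
Balancing electrons gives n = 6.
ΔG° = −nFE° = −(6)(96485)(+3.31) = -1,916,192 J = -1916.2 kJ/mol.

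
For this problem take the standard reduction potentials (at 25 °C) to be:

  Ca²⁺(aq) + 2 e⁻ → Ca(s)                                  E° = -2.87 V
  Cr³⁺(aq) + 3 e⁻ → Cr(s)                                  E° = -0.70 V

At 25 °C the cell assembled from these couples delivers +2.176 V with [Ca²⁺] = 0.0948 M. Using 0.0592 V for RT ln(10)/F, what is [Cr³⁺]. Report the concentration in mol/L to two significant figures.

0.059 M

Cr³⁺/Cr is the cathode, Ca²⁺/Ca the anode: E°cell = +2.17 V, n = 6.
Overall reaction: 2 Cr³⁺(aq) + 3 Ca(s) → 2 Cr(s) + 3 Ca²⁺(aq); Q = [Ca²⁺]^3/[Cr³⁺]^2.
From E = E° − (0.0592/n) log Q: log Q = (E° − E)·n/0.0592 = (+2.17 − (+2.176))·6/0.0592 = -0.6081.
So 2·log[Cr³⁺] = 3·log(0.0948) − log Q = -3.0696 − (-0.6081) = -2.4615; log[Cr³⁺] = -2.4615 / 2 = -1.2308; [Cr³⁺] = 10^(-1.2308) ≈ 0.059 M.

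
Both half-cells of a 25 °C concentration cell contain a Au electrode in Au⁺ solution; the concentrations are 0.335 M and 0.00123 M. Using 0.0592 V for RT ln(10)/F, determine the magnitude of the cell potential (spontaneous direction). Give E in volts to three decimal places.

For a concentration cell E°cell = 0. The 0.335 M side is the cathode (reduction is favoured where [Au⁺] is higher).
With n = 1, E = −(0.0592/1) log([Au⁺]ₐₙ/[Au⁺]꜀ₐₜ) = −(0.0592/1) log(0.00123/0.335) = −(0.0592/1)(-2.435) = +0.144 V.

+0.144 V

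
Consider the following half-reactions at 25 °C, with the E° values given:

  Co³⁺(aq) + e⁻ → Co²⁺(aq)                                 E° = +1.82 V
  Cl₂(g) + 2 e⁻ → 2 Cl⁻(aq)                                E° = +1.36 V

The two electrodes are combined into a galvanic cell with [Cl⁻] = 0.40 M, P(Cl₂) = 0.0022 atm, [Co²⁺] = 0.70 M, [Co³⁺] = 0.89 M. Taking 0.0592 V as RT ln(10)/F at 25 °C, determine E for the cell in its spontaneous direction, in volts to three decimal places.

Co³⁺/Co²⁺ is the cathode (higher E°), Cl₂/Cl⁻ the anode: E°cell = +1.82 − (+1.36) = +0.46 V, n = 2.
Overall: 2 Co³⁺(aq) + 2 Cl⁻(aq) → 2 Co²⁺(aq) + Cl₂(g)
Q = [Co²⁺]^2·P(Cl₂) / ([Co³⁺]^2·[Cl⁻]^2); log Q = -2.070.
E = E° − (0.0592/n) log Q = +0.46 − (0.0592/2)(-2.070) = +0.521 V.

+0.521 V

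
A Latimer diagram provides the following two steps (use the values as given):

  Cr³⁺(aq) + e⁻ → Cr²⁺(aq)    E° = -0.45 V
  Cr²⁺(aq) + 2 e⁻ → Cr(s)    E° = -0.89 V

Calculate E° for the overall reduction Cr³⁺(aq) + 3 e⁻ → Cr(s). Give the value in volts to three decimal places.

Adding the free-energy changes (−nFE°) of the two steps gives −n₃FE°₃ = −n₁FE°₁ − n₂FE°₂.
E°₃ = (1×-0.45 + 2×-0.89) / 3 = (-2.230) / 3 = -0.743 V.

-0.743 V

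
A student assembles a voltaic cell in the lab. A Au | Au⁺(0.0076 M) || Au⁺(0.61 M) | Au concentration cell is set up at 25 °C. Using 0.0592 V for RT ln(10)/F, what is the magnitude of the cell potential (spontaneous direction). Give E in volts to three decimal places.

+0.113 V

For a concentration cell E°cell = 0. The 0.61 M side is the cathode (reduction is favoured where [Au⁺] is higher).
With n = 1, E = −(0.0592/1) log([Au⁺]ₐₙ/[Au⁺]꜀ₐₜ) = −(0.0592/1) log(0.0076/0.61) = −(0.0592/1)(-1.905) = +0.113 V.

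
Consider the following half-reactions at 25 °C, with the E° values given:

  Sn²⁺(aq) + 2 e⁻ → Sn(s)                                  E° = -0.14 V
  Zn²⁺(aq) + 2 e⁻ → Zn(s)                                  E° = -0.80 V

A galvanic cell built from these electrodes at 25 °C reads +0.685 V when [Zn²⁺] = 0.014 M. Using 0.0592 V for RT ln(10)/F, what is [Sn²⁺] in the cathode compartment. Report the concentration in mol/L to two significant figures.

Sn²⁺/Sn is the cathode, Zn²⁺/Zn the anode: E°cell = +0.66 V, n = 2.
Overall reaction: Sn²⁺(aq) + Zn(s) → Sn(s) + Zn²⁺(aq); Q = [Zn²⁺]^1/[Sn²⁺]^1.
From E = E° − (0.0592/n) log Q: log Q = (E° − E)·n/0.0592 = (+0.66 − (+0.685))·2/0.0592 = -0.8446.
So 1·log[Sn²⁺] = 1·log(0.014) − log Q = -1.8539 − (-0.8446) = -1.0093; [Sn²⁺] = 10^(-1.0093) ≈ 0.098 M.

0.098 M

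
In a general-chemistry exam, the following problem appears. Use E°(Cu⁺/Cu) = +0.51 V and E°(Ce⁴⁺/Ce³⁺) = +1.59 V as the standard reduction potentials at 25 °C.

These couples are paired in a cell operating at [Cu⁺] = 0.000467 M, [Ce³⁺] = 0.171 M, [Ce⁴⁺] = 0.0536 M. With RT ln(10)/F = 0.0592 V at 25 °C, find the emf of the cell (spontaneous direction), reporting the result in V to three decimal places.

+1.247 V

Ce⁴⁺/Ce³⁺ is the cathode (higher E°), Cu⁺/Cu the anode: E°cell = +1.59 − (+0.51) = +1.08 V, n = 1.
Overall: Ce⁴⁺(aq) + Cu(s) → Ce³⁺(aq) + Cu⁺(aq)
Q = [Ce³⁺]·[Cu⁺] / ([Ce⁴⁺]); log Q = -2.827.
E = E° − (0.0592/n) log Q = +1.08 − (0.0592/1)(-2.827) = +1.247 V.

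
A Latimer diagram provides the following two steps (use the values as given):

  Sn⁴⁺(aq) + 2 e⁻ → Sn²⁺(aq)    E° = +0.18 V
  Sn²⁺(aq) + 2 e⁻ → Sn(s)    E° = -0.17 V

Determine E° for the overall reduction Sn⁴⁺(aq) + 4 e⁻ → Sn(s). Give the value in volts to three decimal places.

+0.005 V

Standard free energies of sequential steps add: ΔG°₃ = ΔG°₁ + ΔG°₂, so n₃E°₃ = n₁E°₁ + n₂E°₂.
E°₃ = (2×+0.18 + 2×-0.17) / 4 = (+0.020) / 4 = +0.005 V.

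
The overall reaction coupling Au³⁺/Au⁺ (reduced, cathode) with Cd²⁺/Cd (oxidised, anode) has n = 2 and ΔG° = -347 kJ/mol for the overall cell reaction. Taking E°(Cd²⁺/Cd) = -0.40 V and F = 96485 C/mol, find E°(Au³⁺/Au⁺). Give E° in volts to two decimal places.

E°cell = −ΔG°/(nF) = −(-347×10³)/((2)(96485)) = +1.798 V.
Since Au³⁺/Au⁺ is the cathode and Cd²⁺/Cd the anode, E°cell = E°(Au³⁺/Au⁺) − E°(Cd²⁺/Cd).
So E°(Au³⁺/Au⁺) = E°cell + E°(Cd²⁺/Cd) = +1.798 + (-0.40) = +1.40 V.

+1.40 V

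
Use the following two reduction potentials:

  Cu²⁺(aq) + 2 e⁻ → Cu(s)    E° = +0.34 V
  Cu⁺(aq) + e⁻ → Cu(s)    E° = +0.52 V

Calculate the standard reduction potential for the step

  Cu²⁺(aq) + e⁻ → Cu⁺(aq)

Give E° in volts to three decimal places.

Sequential free energies add, so n₃E°₃ = n₁E°₁ + n₂E°₂.
With n₃ = 2, and the known step contributing 1×(+0.52) V, the unknown satisfies 1·E° = 2×(+0.34) − 1×(+0.52) = +0.160.
E° = +0.160 / 1 = +0.160 V.

+0.160 V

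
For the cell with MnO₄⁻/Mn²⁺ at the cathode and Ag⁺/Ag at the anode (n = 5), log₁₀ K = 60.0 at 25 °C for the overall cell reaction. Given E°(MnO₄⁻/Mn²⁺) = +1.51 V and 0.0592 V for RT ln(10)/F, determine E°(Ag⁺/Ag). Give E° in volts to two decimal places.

+0.80 V

E°cell = (0.0592/n)·log K = (0.0592/5)(60.0) = +0.710 V.
Since MnO₄⁻/Mn²⁺ is the cathode and Ag⁺/Ag the anode, E°cell = E°(MnO₄⁻/Mn²⁺) − E°(Ag⁺/Ag).
So E°(Ag⁺/Ag) = E°(MnO₄⁻/Mn²⁺) − E°cell = (+1.51) − (+0.710) = +0.80 V.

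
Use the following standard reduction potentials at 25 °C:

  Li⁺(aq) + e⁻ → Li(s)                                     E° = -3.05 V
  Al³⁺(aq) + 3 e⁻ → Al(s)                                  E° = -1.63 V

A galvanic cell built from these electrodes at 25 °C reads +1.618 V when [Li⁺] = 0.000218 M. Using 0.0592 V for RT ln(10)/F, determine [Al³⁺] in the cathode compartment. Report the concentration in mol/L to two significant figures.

Al³⁺/Al is the cathode, Li⁺/Li the anode: E°cell = +1.42 V, n = 3.
Overall reaction: Al³⁺(aq) + 3 Li(s) → Al(s) + 3 Li⁺(aq); Q = [Li⁺]^3/[Al³⁺]^1.
From E = E° − (0.0592/n) log Q: log Q = (E° − E)·n/0.0592 = (+1.42 − (+1.618))·3/0.0592 = -10.0338.
So 1·log[Al³⁺] = 3·log(0.000218) − log Q = -10.9846 − (-10.0338) = -0.9508; [Al³⁺] = 10^(-0.9508) ≈ 0.11 M.

0.11 M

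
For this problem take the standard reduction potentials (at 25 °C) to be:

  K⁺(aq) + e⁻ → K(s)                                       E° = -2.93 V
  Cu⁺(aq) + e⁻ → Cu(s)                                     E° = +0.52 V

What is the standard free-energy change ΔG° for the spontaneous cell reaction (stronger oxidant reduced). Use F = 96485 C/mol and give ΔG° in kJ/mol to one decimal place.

Cu⁺/Cu (E° = +0.52 V) is the cathode; K⁺/K (E° = -2.93 V) is the anode, so E°cell = +3.45 V.
Balancing electrons gives n = 1 (lcm of 1 and 1).
ΔG° = −nFE° = −(1)(96485)(+3.45) = -332,873 J = -332.9 kJ/mol.

-332.9 kJ/mol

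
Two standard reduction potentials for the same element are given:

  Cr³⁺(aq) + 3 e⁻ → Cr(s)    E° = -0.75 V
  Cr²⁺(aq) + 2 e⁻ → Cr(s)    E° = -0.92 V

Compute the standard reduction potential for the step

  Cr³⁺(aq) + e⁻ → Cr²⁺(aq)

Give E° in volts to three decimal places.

-0.410 V

Sequential free energies add, so n₃E°₃ = n₁E°₁ + n₂E°₂.
With n₃ = 3, and the known step contributing 2×(-0.92) V, the unknown satisfies 1·E° = 3×(-0.75) − 2×(-0.92) = -0.410.
E° = -0.410 / 1 = -0.410 V.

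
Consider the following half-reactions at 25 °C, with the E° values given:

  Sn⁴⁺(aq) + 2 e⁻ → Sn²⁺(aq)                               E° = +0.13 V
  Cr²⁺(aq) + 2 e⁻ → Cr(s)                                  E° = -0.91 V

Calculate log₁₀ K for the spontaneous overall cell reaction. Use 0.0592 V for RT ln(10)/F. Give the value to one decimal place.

35.1

Cathode: Sn⁴⁺/Sn²⁺; anode: Cr²⁺/Cr. E°cell = +1.04 V, n = 2.
log K = nE°cell / 0.0592 = (2)(+1.04) / 0.0592 = 35.1.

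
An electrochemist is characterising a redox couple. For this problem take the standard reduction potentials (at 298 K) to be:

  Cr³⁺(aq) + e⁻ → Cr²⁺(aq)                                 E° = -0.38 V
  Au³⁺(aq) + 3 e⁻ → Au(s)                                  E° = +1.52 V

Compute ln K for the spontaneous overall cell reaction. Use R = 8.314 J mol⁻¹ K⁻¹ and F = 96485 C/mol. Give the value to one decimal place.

Cathode: Au³⁺/Au; anode: Cr³⁺/Cr²⁺. E°cell = (+1.52) − (-0.38) = +1.90 V, with n = 3.
ΔG° = −nFE° = −RT ln K, so ln K = nFE°/(RT) = (3)(96485)(+1.90) / ((8.314)(298)) = 221.977.

222.0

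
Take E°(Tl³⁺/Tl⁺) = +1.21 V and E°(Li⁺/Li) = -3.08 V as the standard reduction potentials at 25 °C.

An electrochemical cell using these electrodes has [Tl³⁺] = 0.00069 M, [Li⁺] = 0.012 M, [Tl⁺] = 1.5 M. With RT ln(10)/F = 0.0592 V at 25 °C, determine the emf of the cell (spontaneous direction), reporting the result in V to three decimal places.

Tl³⁺/Tl⁺ is the cathode (higher E°), Li⁺/Li the anode: E°cell = +1.21 − (-3.08) = +4.29 V, n = 2.
Overall: Tl³⁺(aq) + 2 Li(s) → Tl⁺(aq) + 2 Li⁺(aq)
Q = [Tl⁺]·[Li⁺]^2 / ([Tl³⁺]); log Q = -0.504.
E = E° − (0.0592/n) log Q = +4.29 − (0.0592/2)(-0.504) = +4.305 V.

+4.305 V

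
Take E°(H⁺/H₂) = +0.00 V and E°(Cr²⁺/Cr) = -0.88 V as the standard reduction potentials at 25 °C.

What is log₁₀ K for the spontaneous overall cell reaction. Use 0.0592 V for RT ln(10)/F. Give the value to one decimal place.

Cathode: H⁺/H₂; anode: Cr²⁺/Cr. E°cell = +0.88 V, n = 2.
log K = nE°cell / 0.0592 = (2)(+0.88) / 0.0592 = 29.7.

29.7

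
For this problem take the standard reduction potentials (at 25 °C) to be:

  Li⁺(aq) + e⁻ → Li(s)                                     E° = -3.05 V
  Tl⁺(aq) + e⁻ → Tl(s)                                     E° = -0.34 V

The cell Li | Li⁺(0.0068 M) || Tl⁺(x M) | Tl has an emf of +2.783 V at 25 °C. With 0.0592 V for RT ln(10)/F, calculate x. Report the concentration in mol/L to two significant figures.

0.12 M

Tl⁺/Tl is the cathode, Li⁺/Li the anode: E°cell = +2.71 V, n = 1.
Overall reaction: Tl⁺(aq) + Li(s) → Tl(s) + Li⁺(aq); Q = [Li⁺]^1/[Tl⁺]^1.
From E = E° − (0.0592/n) log Q: log Q = (E° − E)·n/0.0592 = (+2.71 − (+2.783))·1/0.0592 = -1.2331.
So 1·log[Tl⁺] = 1·log(0.0068) − log Q = -2.1675 − (-1.2331) = -0.9344; [Tl⁺] = 10^(-0.9344) ≈ 0.12 M.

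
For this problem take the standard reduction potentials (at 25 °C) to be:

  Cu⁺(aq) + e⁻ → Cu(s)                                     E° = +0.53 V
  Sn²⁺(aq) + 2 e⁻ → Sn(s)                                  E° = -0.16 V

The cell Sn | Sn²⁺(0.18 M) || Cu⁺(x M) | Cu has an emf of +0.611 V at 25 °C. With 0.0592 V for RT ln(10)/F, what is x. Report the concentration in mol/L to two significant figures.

0.020 M

Cu⁺/Cu is the cathode, Sn²⁺/Sn the anode: E°cell = +0.69 V, n = 2.
Overall reaction: 2 Cu⁺(aq) + Sn(s) → 2 Cu(s) + Sn²⁺(aq); Q = [Sn²⁺]^1/[Cu⁺]^2.
From E = E° − (0.0592/n) log Q: log Q = (E° − E)·n/0.0592 = (+0.69 − (+0.611))·2/0.0592 = 2.6689.
So 2·log[Cu⁺] = 1·log(0.18) − log Q = -0.7447 − (2.6689) = -3.4136; log[Cu⁺] = -3.4136 / 2 = -1.7068; [Cu⁺] = 10^(-1.7068) ≈ 0.020 M.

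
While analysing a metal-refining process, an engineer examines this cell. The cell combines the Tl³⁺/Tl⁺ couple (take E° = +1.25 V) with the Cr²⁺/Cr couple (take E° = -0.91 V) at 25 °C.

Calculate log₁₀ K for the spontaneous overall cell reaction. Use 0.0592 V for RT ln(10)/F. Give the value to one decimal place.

Cathode: Tl³⁺/Tl⁺; anode: Cr²⁺/Cr. E°cell = +2.16 V, n = 2.
log K = nE°cell / 0.0592 = (2)(+2.16) / 0.0592 = 73.0.

73.0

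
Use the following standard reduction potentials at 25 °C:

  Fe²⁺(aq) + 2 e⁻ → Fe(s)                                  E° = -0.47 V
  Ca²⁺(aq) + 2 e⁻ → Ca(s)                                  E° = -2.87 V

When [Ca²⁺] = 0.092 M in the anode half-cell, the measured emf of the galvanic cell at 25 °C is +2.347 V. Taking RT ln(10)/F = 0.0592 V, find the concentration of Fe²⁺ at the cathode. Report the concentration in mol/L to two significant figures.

Fe²⁺/Fe is the cathode, Ca²⁺/Ca the anode: E°cell = +2.40 V, n = 2.
Overall reaction: Fe²⁺(aq) + Ca(s) → Fe(s) + Ca²⁺(aq); Q = [Ca²⁺]^1/[Fe²⁺]^1.
From E = E° − (0.0592/n) log Q: log Q = (E° − E)·n/0.0592 = (+2.40 − (+2.347))·2/0.0592 = 1.7905.
So 1·log[Fe²⁺] = 1·log(0.092) − log Q = -1.0362 − (1.7905) = -2.8267; [Fe²⁺] = 10^(-2.8267) ≈ 0.0015 M.

0.0015 M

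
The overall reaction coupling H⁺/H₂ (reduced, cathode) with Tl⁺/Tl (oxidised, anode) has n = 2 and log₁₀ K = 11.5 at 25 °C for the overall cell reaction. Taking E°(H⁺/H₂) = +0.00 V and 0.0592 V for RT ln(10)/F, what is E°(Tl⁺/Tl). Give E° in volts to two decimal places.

-0.34 V

E°cell = (0.0592/n)·log K = (0.0592/2)(11.5) = +0.340 V.
Since H⁺/H₂ is the cathode and Tl⁺/Tl the anode, E°cell = E°(H⁺/H₂) − E°(Tl⁺/Tl).
So E°(Tl⁺/Tl) = E°(H⁺/H₂) − E°cell = (+0.00) − (+0.340) = -0.34 V.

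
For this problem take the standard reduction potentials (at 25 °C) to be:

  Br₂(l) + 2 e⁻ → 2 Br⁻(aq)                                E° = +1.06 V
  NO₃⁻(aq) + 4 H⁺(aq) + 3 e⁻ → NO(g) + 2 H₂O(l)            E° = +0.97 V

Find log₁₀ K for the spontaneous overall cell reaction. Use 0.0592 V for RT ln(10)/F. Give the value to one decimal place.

Cathode: Br₂/Br⁻; anode: NO₃⁻/NO. E°cell = +0.09 V, n = 6.
log K = nE°cell / 0.0592 = (6)(+0.09) / 0.0592 = 9.1.

9.1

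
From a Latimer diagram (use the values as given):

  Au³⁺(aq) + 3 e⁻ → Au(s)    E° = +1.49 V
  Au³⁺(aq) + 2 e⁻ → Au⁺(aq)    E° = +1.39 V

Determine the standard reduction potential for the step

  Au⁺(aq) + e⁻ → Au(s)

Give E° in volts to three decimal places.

Sequential free energies add, so n₃E°₃ = n₁E°₁ + n₂E°₂.
With n₃ = 3, and the known step contributing 2×(+1.39) V, the unknown satisfies 1·E° = 3×(+1.49) − 2×(+1.39) = +1.690.
E° = +1.690 / 1 = +1.690 V.

+1.690 V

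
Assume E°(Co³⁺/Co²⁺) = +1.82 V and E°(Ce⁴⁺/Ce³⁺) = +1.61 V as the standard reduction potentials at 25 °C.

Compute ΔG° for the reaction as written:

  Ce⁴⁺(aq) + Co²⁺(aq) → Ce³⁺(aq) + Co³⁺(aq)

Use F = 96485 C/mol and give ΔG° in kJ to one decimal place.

+20.3 kJ

As written, Ce⁴⁺/Ce³⁺ is reduced (cathode) and Co³⁺/Co²⁺ is oxidised (anode), so E°cell = (+1.61) − (+1.82) = -0.21 V.
Balancing electrons gives n = 1.
ΔG° = −nFE° = −(1)(96485)(-0.21) = 20,262 J = +20.3 kJ.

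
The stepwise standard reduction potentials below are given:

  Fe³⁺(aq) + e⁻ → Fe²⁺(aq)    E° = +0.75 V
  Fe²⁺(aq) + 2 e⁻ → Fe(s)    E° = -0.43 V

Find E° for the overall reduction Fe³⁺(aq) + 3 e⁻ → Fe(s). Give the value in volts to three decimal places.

Since ΔG° = −nFE° is additive over sequential reductions, n₃E°₃ = n₁E°₁ + n₂E°₂.
E°₃ = (1×+0.75 + 2×-0.43) / 3 = (-0.110) / 3 = -0.037 V.

-0.037 V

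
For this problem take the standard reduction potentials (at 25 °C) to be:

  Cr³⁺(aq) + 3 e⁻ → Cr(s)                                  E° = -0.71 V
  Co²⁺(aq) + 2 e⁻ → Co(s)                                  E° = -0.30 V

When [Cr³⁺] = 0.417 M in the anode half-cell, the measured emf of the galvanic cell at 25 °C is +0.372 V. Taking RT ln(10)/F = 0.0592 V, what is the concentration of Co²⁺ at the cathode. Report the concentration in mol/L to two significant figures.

Co²⁺/Co is the cathode, Cr³⁺/Cr the anode: E°cell = +0.41 V, n = 6.
Overall reaction: 3 Co²⁺(aq) + 2 Cr(s) → 3 Co(s) + 2 Cr³⁺(aq); Q = [Cr³⁺]^2/[Co²⁺]^3.
From E = E° − (0.0592/n) log Q: log Q = (E° − E)·n/0.0592 = (+0.41 − (+0.372))·6/0.0592 = 3.8514.
So 3·log[Co²⁺] = 2·log(0.417) − log Q = -0.7597 − (3.8514) = -4.6111; log[Co²⁺] = -4.6111 / 3 = -1.5370; [Co²⁺] = 10^(-1.5370) ≈ 0.029 M.

0.029 M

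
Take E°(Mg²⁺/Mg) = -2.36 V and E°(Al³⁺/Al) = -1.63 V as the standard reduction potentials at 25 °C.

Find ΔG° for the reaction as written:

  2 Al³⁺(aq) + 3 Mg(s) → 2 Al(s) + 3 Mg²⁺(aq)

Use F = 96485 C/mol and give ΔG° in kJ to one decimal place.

As written, Al³⁺/Al is reduced (cathode) and Mg²⁺/Mg is oxidised (anode), so E°cell = (-1.63) − (-2.36) = +0.73 V.
Balancing electrons gives n = 6.
ΔG° = −nFE° = −(6)(96485)(+0.73) = -422,604 J = -422.6 kJ.

-422.6 kJ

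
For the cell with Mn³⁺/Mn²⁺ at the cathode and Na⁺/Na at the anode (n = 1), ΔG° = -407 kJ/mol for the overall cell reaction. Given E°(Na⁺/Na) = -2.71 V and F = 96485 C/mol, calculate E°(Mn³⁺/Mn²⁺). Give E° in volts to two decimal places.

+1.51 V

E°cell = −ΔG°/(nF) = −(-407×10³)/((1)(96485)) = +4.218 V.
Since Mn³⁺/Mn²⁺ is the cathode and Na⁺/Na the anode, E°cell = E°(Mn³⁺/Mn²⁺) − E°(Na⁺/Na).
So E°(Mn³⁺/Mn²⁺) = E°cell + E°(Na⁺/Na) = +4.218 + (-2.71) = +1.51 V.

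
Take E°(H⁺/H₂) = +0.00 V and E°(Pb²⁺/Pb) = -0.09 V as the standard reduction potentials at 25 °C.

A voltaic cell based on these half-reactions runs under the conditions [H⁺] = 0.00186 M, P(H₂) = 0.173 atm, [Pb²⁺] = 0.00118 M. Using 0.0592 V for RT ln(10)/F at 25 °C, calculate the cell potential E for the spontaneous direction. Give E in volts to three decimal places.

+0.038 V

H⁺/H₂ is the cathode (higher E°), Pb²⁺/Pb the anode: E°cell = +0.00 − (-0.09) = +0.09 V, n = 2.
Overall: 2 H⁺(aq) + Pb(s) → H₂(g) + Pb²⁺(aq)
Q = P(H₂)·[Pb²⁺] / ([H⁺]^2); log Q = 1.771.
E = E° − (0.0592/n) log Q = +0.09 − (0.0592/2)(1.771) = +0.038 V.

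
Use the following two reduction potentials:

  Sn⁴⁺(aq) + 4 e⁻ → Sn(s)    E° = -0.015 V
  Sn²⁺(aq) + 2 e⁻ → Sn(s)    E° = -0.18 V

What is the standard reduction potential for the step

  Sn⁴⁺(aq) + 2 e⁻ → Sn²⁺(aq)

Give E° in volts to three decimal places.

Sequential free energies add, so n₃E°₃ = n₁E°₁ + n₂E°₂.
With n₃ = 4, and the known step contributing 2×(-0.18) V, the unknown satisfies 2·E° = 4×(-0.015) − 2×(-0.18) = +0.300.
E° = +0.300 / 2 = +0.150 V.

+0.150 V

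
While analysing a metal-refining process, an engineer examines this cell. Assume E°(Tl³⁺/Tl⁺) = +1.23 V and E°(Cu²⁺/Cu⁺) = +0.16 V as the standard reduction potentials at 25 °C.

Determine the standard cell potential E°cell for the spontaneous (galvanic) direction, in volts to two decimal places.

+1.07 V

The Tl³⁺/Tl⁺ couple has the higher reduction potential, so it is the cathode; Cu²⁺/Cu⁺ is oxidised at the anode.
E°cell = E°(cathode) − E°(anode) = (+1.23) − (+0.16) = +1.07 V.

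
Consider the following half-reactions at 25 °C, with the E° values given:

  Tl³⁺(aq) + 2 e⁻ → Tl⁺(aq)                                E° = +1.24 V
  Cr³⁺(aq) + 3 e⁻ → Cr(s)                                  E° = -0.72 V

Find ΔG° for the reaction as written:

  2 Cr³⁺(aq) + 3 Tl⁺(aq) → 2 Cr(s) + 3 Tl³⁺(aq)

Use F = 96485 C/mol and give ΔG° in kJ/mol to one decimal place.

+1134.7 kJ/mol

As written, Cr³⁺/Cr is reduced (cathode) and Tl³⁺/Tl⁺ is oxidised (anode), so E°cell = (-0.72) − (+1.24) = -1.96 V.
Balancing electrons gives n = 6.
ΔG° = −nFE° = −(6)(96485)(-1.96) = 1,134,664 J = +1134.7 kJ/mol.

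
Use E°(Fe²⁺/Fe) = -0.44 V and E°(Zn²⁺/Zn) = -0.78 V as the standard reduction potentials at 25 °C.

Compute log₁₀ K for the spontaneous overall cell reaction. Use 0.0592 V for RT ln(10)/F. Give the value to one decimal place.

11.5

Cathode: Fe²⁺/Fe; anode: Zn²⁺/Zn. E°cell = +0.34 V, n = 2.
log K = nE°cell / 0.0592 = (2)(+0.34) / 0.0592 = 11.5.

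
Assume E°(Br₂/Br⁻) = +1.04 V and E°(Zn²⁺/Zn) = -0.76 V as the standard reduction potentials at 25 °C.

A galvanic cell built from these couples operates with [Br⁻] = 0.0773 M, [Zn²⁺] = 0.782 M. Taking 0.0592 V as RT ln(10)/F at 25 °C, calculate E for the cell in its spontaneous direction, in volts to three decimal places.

Br₂/Br⁻ is the cathode (higher E°), Zn²⁺/Zn the anode: E°cell = +1.04 − (-0.76) = +1.80 V, n = 2.
Overall: Br₂(l) + Zn(s) → 2 Br⁻(aq) + Zn²⁺(aq)
Q = [Br⁻]^2·[Zn²⁺]; log Q = -2.330.
E = E° − (0.0592/n) log Q = +1.80 − (0.0592/2)(-2.330) = +1.869 V.

+1.869 V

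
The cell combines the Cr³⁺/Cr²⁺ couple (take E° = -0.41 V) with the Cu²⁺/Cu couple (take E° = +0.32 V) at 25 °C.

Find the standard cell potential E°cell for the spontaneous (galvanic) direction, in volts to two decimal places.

The Cu²⁺/Cu couple has the higher reduction potential, so it is the cathode; Cr³⁺/Cr²⁺ is oxidised at the anode.
E°cell = E°(cathode) − E°(anode) = (+0.32) − (-0.41) = +0.73 V.

+0.73 V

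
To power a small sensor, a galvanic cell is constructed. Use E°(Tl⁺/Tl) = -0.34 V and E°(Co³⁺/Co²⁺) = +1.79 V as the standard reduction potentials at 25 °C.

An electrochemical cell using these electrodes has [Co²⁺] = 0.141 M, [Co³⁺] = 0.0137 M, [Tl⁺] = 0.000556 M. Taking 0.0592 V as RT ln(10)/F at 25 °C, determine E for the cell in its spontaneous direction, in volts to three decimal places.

+2.263 V

Co³⁺/Co²⁺ is the cathode (higher E°), Tl⁺/Tl the anode: E°cell = +1.79 − (-0.34) = +2.13 V, n = 1.
Overall: Co³⁺(aq) + Tl(s) → Co²⁺(aq) + Tl⁺(aq)
Q = [Co²⁺]·[Tl⁺] / ([Co³⁺]); log Q = -2.242.
E = E° − (0.0592/n) log Q = +2.13 − (0.0592/1)(-2.242) = +2.263 V.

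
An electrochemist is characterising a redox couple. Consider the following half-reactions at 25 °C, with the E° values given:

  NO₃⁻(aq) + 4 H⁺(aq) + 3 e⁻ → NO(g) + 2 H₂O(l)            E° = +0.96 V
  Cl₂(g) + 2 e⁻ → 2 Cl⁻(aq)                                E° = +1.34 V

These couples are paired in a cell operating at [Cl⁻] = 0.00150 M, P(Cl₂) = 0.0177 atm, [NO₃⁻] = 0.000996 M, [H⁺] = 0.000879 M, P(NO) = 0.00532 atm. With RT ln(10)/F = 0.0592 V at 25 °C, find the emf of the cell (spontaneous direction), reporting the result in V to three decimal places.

+0.751 V

Cl₂/Cl⁻ is the cathode (higher E°), NO₃⁻/NO the anode: E°cell = +1.34 − (+0.96) = +0.38 V, n = 6.
Overall: 3 Cl₂(g) + 2 NO(g) + 4 H₂O(l) → 6 Cl⁻(aq) + 2 NO₃⁻(aq) + 8 H⁺(aq)
Q = [Cl⁻]^6·[NO₃⁻]^2·[H⁺]^8 / (P(Cl₂)^3·P(NO)^2); log Q = -37.591.
E = E° − (0.0592/n) log Q = +0.38 − (0.0592/6)(-37.591) = +0.751 V.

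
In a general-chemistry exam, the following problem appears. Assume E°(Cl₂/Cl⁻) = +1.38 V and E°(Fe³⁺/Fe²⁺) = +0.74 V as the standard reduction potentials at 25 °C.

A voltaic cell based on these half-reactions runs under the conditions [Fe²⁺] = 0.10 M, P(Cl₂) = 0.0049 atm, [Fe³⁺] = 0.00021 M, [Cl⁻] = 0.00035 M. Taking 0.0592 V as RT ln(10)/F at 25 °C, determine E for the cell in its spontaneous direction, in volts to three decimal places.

Cl₂/Cl⁻ is the cathode (higher E°), Fe³⁺/Fe²⁺ the anode: E°cell = +1.38 − (+0.74) = +0.64 V, n = 2.
Overall: Cl₂(g) + 2 Fe²⁺(aq) → 2 Cl⁻(aq) + 2 Fe³⁺(aq)
Q = [Cl⁻]^2·[Fe³⁺]^2 / (P(Cl₂)·[Fe²⁺]^2); log Q = -9.958.
E = E° − (0.0592/n) log Q = +0.64 − (0.0592/2)(-9.958) = +0.935 V.

+0.935 V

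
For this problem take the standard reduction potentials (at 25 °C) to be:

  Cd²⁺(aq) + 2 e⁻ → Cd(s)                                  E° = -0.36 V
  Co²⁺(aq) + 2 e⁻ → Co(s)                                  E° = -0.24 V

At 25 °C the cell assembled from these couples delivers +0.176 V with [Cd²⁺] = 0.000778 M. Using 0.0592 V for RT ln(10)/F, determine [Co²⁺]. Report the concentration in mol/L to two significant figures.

Co²⁺/Co is the cathode, Cd²⁺/Cd the anode: E°cell = +0.12 V, n = 2.
Overall reaction: Co²⁺(aq) + Cd(s) → Co(s) + Cd²⁺(aq); Q = [Cd²⁺]^1/[Co²⁺]^1.
From E = E° − (0.0592/n) log Q: log Q = (E° − E)·n/0.0592 = (+0.12 − (+0.176))·2/0.0592 = -1.8919.
So 1·log[Co²⁺] = 1·log(0.000778) − log Q = -3.1090 − (-1.8919) = -1.2171; [Co²⁺] = 10^(-1.2171) ≈ 0.061 M.

0.061 M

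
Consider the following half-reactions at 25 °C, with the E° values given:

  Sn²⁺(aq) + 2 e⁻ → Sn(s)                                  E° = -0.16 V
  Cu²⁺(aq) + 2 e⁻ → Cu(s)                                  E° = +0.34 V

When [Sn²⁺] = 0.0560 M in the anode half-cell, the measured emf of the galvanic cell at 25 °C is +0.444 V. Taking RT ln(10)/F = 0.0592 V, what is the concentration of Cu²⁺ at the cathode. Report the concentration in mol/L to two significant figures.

Cu²⁺/Cu is the cathode, Sn²⁺/Sn the anode: E°cell = +0.50 V, n = 2.
Overall reaction: Cu²⁺(aq) + Sn(s) → Cu(s) + Sn²⁺(aq); Q = [Sn²⁺]^1/[Cu²⁺]^1.
From E = E° − (0.0592/n) log Q: log Q = (E° − E)·n/0.0592 = (+0.50 − (+0.444))·2/0.0592 = 1.8919.
So 1·log[Cu²⁺] = 1·log(0.056) − log Q = -1.2518 − (1.8919) = -3.1437; [Cu²⁺] = 10^(-3.1437) ≈ 0.00072 M.

0.00072 M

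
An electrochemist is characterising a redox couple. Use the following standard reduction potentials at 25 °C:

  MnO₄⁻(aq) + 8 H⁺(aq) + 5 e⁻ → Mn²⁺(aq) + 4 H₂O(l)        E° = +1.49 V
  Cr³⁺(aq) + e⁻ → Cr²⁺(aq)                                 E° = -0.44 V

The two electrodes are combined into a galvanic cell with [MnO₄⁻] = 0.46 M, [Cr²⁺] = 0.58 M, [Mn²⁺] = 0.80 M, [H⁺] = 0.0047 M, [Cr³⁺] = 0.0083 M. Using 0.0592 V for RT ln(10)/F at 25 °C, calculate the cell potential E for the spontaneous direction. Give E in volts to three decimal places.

MnO₄⁻/Mn²⁺ is the cathode (higher E°), Cr³⁺/Cr²⁺ the anode: E°cell = +1.49 − (-0.44) = +1.93 V, n = 5.
Overall: MnO₄⁻(aq) + 8 H⁺(aq) + 5 Cr²⁺(aq) → Mn²⁺(aq) + 4 H₂O(l) + 5 Cr³⁺(aq)
Q = [Mn²⁺]·[Cr³⁺]^5 / ([MnO₄⁻]·[H⁺]^8·[Cr²⁺]^5); log Q = 9.642.
E = E° − (0.0592/n) log Q = +1.93 − (0.0592/5)(9.642) = +1.816 V.

+1.816 V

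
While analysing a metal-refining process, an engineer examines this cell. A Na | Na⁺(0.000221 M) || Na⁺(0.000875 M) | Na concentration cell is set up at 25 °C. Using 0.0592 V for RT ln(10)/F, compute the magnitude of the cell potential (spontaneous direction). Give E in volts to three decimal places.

+0.035 V

For a concentration cell E°cell = 0. The 0.000875 M side is the cathode (reduction is favoured where [Na⁺] is higher).
With n = 1, E = −(0.0592/1) log([Na⁺]ₐₙ/[Na⁺]꜀ₐₜ) = −(0.0592/1) log(0.000221/0.000875) = −(0.0592/1)(-0.598) = +0.035 V.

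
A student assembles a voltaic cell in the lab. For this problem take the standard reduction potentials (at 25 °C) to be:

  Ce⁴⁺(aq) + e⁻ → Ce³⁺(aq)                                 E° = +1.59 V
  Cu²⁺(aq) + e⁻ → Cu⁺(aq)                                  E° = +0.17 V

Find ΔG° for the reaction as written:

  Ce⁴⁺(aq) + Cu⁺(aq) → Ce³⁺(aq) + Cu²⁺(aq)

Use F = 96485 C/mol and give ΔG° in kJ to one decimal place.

-137.0 kJ

As written, Ce⁴⁺/Ce³⁺ is reduced (cathode) and Cu²⁺/Cu⁺ is oxidised (anode), so E°cell = (+1.59) − (+0.17) = +1.42 V.
Balancing electrons gives n = 1.
ΔG° = −nFE° = −(1)(96485)(+1.42) = -137,009 J = -137.0 kJ.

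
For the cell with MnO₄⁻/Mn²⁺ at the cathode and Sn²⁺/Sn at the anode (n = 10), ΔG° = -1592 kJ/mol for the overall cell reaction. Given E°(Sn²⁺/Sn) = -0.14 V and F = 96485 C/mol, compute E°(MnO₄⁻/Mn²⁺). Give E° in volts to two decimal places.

+1.51 V

E°cell = −ΔG°/(nF) = −(-1592×10³)/((10)(96485)) = +1.650 V.
Since MnO₄⁻/Mn²⁺ is the cathode and Sn²⁺/Sn the anode, E°cell = E°(MnO₄⁻/Mn²⁺) − E°(Sn²⁺/Sn).
So E°(MnO₄⁻/Mn²⁺) = E°cell + E°(Sn²⁺/Sn) = +1.650 + (-0.14) = +1.51 V.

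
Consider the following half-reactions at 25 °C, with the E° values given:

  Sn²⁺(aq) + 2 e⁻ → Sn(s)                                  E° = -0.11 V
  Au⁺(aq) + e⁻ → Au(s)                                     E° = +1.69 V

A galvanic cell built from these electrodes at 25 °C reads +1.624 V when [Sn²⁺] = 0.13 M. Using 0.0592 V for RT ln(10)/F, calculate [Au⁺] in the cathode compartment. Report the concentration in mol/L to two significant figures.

Au⁺/Au is the cathode, Sn²⁺/Sn the anode: E°cell = +1.80 V, n = 2.
Overall reaction: 2 Au⁺(aq) + Sn(s) → 2 Au(s) + Sn²⁺(aq); Q = [Sn²⁺]^1/[Au⁺]^2.
From E = E° − (0.0592/n) log Q: log Q = (E° − E)·n/0.0592 = (+1.80 − (+1.624))·2/0.0592 = 5.9459.
So 2·log[Au⁺] = 1·log(0.13) − log Q = -0.8861 − (5.9459) = -6.8320; log[Au⁺] = -6.8320 / 2 = -3.4160; [Au⁺] = 10^(-3.4160) ≈ 0.00038 M.

0.00038 M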